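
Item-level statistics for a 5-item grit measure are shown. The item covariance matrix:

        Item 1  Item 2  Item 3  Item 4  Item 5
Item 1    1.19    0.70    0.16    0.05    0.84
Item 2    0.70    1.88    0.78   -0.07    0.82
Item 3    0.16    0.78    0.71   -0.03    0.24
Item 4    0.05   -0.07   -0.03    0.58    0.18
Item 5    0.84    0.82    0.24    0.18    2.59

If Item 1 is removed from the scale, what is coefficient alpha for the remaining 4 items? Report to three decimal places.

Remaining items: Item 2, Item 3, Item 4, Item 5 (k = 4).
Σσᵢ² = 1.88 + 0.71 + 0.58 + 2.59 = 5.76
total variance = 5.76 + 2 × 1.92 = 9.60
α (item deleted) = (4/3)·(1 − 5.76/9.60) = 0.533

α = 0.533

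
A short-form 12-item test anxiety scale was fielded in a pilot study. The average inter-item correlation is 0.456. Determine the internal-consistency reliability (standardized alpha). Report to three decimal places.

Standardized α = k·r̄ / (1 + (k−1)·r̄) = 12 × 0.456 / (1 + 11 × 0.456)
  = 5.4720 / 6.0160 = 0.910

α = 0.910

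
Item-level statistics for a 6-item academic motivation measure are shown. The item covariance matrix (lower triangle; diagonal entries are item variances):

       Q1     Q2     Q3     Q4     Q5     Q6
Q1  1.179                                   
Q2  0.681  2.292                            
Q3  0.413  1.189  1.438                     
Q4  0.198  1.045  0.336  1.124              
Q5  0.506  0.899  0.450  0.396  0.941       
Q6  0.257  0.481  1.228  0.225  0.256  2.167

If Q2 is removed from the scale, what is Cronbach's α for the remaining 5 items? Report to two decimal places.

Cronbach's α = 0.69

Remaining items: Q1, Q3, Q4, Q5, Q6 (k = 5).
sum of item variances = 1.179 + 1.438 + 1.124 + 0.941 + 2.167 = 6.849
Var(T) = 6.849 + 2 × 4.265 = 15.379
α (item deleted) = (5/4)·(1 − 6.849/15.379) = 0.69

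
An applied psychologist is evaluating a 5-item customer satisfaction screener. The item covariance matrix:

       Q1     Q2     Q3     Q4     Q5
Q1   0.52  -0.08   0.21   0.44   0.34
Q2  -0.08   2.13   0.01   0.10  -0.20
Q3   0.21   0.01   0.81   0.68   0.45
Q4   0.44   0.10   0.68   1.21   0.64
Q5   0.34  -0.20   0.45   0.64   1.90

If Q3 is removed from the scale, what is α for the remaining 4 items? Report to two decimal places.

α = 0.40

Remaining items: Q1, Q2, Q4, Q5 (k = 4).
Σσᵢ² = 0.52 + 2.13 + 1.21 + 1.90 = 5.76
σ²_total = 5.76 + 2 × 1.24 = 8.24
α (item deleted) = (4/3)·(1 − 5.76/8.24) = 0.40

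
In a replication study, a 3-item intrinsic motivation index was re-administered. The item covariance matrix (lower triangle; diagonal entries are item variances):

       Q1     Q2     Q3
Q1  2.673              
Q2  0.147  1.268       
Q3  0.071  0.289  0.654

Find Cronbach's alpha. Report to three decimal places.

Cronbach's alpha = 0.271

sum of item variances = 2.673 + 1.268 + 0.654 = 4.595
Sum of off-diagonal covariances = 0.507
Var(T) = 4.595 + 2 × 0.507 = 5.609
α = (k/(k−1))·(1 − sum of item variances/Var(T)) = (3/2)·(1 − 4.595/5.609) = 0.271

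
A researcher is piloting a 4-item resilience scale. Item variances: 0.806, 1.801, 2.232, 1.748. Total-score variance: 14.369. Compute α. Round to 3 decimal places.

α = 0.722

Σσ²ᵢ = 0.806 + 1.801 + 2.232 + 1.748 = 6.587
α = (k/(k−1))·(1 − Σσ²ᵢ/Var(T)) = (4/3)·(1 − 6.587/14.369) = 0.722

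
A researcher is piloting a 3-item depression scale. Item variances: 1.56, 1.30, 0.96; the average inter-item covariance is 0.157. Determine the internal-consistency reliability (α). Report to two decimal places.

α = 0.30

Σσ²ᵢ = 1.56 + 1.30 + 0.96 = 3.82
Sum of the 3 distinct covariances = 3 × 0.157 = 0.471
σ²_T = Σσ²ᵢ + 2·Σcov = 3.82 + 2 × 0.471 = 4.762
α = (3/2)·(1 − 3.82/4.762) = 0.30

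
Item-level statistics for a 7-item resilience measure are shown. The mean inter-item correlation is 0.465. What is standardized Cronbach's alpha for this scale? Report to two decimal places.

Standardized α = k·r̄ / (1 + (k−1)·r̄) = 7 × 0.465 / (1 + 6 × 0.465)
  = 3.2550 / 3.7900 = 0.86

α = 0.86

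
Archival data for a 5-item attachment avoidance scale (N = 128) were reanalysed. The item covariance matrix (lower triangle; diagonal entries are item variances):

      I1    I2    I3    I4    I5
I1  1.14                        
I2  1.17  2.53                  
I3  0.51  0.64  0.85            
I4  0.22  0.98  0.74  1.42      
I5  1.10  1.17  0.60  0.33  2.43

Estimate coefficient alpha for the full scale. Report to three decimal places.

ΣVar(i) = 1.14 + 2.53 + 0.85 + 1.42 + 2.43 = 8.37
Sum of the distinct covariances = 7.46
total variance = 8.37 + 2 × 7.46 = 23.29
α = (k/(k−1))·(1 − ΣVar(i)/total variance) = (5/4)·(1 − 8.37/23.29) = 0.801

coefficient alpha = 0.801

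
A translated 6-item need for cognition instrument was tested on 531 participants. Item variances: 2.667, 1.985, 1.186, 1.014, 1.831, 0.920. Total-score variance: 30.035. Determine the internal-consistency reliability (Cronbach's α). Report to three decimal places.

Cronbach's α = 0.816

Σσᵢ² = 2.667 + 1.985 + 1.186 + 1.014 + 1.831 + 0.920 = 9.603
α = (k/(k−1))·(1 − Σσᵢ²/total variance) = (6/5)·(1 − 9.603/30.035) = 0.816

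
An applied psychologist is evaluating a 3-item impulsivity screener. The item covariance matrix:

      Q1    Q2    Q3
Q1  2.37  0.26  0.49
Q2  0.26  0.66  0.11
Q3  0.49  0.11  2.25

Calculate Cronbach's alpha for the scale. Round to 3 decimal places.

α = 0.369

Σσ²ᵢ = 2.37 + 0.66 + 2.25 = 5.28
Σ_{i<j} σ_ij = 0.86
Var(T) = 5.28 + 2 × 0.86 = 7.00
α = (k/(k−1))·(1 − Σσ²ᵢ/Var(T)) = (3/2)·(1 − 5.28/7.00) = 0.369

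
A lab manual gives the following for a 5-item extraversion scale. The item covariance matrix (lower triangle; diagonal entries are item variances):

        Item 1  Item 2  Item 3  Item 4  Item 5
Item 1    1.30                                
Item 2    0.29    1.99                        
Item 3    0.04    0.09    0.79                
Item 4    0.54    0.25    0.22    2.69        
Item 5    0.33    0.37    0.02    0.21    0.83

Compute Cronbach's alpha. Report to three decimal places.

sum of item variances = 1.30 + 1.99 + 0.79 + 2.69 + 0.83 = 7.60
Σ_{i<j} σ_ij = 2.36
σ²_total = 7.60 + 2 × 2.36 = 12.32
α = (k/(k−1))·(1 − sum of item variances/σ²_total) = (5/4)·(1 − 7.60/12.32) = 0.479

Cronbach's alpha = 0.479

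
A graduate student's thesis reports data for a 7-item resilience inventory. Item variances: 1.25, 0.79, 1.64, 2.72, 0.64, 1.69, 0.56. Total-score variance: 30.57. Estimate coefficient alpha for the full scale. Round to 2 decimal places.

ΣVar(i) = 1.25 + 0.79 + 1.64 + 2.72 + 0.64 + 1.69 + 0.56 = 9.29
α = (k/(k−1))·(1 − ΣVar(i)/σ²_total) = (7/6)·(1 − 9.29/30.57) = 0.81

α = 0.81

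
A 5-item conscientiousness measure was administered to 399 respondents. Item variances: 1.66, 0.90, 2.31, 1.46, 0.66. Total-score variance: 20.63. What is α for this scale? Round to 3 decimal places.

α = 0.826

sum of item variances = 1.66 + 0.90 + 2.31 + 1.46 + 0.66 = 6.99
α = (k/(k−1))·(1 − sum of item variances/σ²_total) = (5/4)·(1 − 6.99/20.63) = 0.826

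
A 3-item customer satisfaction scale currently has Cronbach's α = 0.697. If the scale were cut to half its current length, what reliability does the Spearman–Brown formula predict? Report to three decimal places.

Length factor m = 1/2
α' = m·α / (1 − (1−m)·α)
   = 1/2 × 0.697 / (1 − (1 − 1/2) × 0.697)
   = 0.3485 / 0.6515 = 0.535

predicted reliability = 0.535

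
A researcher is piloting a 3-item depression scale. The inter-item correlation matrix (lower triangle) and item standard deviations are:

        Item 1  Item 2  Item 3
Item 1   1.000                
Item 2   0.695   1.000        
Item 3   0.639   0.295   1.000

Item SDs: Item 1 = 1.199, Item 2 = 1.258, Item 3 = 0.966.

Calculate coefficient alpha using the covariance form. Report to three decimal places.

coefficient alpha = 0.781

Σσ²ᵢ = 1.199² + 1.258² + 0.966² = 3.9533
Covariances σ_ij = r_ij · s_i · s_j:
  σ(Item 1,Item 2) = 0.695 × 1.199 × 1.258 = 1.0483
  σ(Item 1,Item 3) = 0.639 × 1.199 × 0.966 = 0.7401
  σ(Item 2,Item 3) = 0.295 × 1.258 × 0.966 = 0.3585
σ²_T = Σσ²ᵢ + 2·Σσ_ij = 3.9533 + 2 × 2.1469 = 8.2471
α = (3/2)·(1 − 3.9533/8.2471) = 0.781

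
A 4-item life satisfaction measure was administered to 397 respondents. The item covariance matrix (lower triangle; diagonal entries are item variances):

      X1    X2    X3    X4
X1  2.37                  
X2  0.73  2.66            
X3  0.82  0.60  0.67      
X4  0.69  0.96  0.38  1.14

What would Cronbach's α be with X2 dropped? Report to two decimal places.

α = 0.71

Remaining items: X1, X3, X4 (k = 3).
Σσᵢ² = 2.37 + 0.67 + 1.14 = 4.18
σ²_T = 4.18 + 2 × 1.89 = 7.96
α (item deleted) = (3/2)·(1 − 4.18/7.96) = 0.71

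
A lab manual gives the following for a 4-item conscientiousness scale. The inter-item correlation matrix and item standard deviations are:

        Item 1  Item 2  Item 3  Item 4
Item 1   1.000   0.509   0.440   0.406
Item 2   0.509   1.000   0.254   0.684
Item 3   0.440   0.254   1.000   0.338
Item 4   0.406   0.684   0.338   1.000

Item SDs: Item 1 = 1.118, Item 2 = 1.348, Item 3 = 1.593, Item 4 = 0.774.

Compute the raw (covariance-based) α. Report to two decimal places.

Σσ²ᵢ = 1.118² + 1.348² + 1.593² + 0.774² = 6.2038
Covariances σ_ij = r_ij · s_i · s_j:
  σ(Item 1,Item 2) = 0.509 × 1.118 × 1.348 = 0.7671
  σ(Item 1,Item 3) = 0.440 × 1.118 × 1.593 = 0.7836
  σ(Item 1,Item 4) = 0.406 × 1.118 × 0.774 = 0.3513
  σ(Item 2,Item 3) = 0.254 × 1.348 × 1.593 = 0.5454
  σ(Item 2,Item 4) = 0.684 × 1.348 × 0.774 = 0.7137
  σ(Item 3,Item 4) = 0.338 × 1.593 × 0.774 = 0.4167
σ²_T = Σσ²ᵢ + 2·Σσ_ij = 6.2038 + 2 × 3.5778 = 13.3594
α = (4/3)·(1 − 6.2038/13.3594) = 0.71

α = 0.71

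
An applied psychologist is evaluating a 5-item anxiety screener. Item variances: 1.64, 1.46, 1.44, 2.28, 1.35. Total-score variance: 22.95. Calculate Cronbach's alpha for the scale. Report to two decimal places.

ΣVar(i) = 1.64 + 1.46 + 1.44 + 2.28 + 1.35 = 8.17
α = (k/(k−1))·(1 − ΣVar(i)/total variance) = (5/4)·(1 − 8.17/22.95) = 0.81

α = 0.81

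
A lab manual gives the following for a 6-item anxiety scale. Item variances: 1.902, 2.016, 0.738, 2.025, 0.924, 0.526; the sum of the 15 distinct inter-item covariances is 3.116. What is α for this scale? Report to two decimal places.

sum of item variances = 1.902 + 2.016 + 0.738 + 2.025 + 0.924 + 0.526 = 8.131
Sum of distinct covariances = 3.116
σ²_T = sum of item variances + 2·Σcov = 8.131 + 2 × 3.116 = 14.363
α = (6/5)·(1 − 8.131/14.363) = 0.52

α = 0.52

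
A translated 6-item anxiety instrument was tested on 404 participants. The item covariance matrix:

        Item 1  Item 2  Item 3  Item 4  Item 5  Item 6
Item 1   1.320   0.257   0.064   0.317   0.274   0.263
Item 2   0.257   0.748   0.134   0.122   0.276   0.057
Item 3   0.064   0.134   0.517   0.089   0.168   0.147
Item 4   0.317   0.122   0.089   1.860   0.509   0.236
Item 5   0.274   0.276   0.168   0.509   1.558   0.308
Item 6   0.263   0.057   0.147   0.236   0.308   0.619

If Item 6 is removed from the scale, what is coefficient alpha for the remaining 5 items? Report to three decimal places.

coefficient alpha = 0.530

Remaining items: Item 1, Item 2, Item 3, Item 4, Item 5 (k = 5).
Σσ²ᵢ = 1.320 + 0.748 + 0.517 + 1.860 + 1.558 = 6.003
σ²_total = 6.003 + 2 × 2.210 = 10.423
α (item deleted) = (5/4)·(1 − 6.003/10.423) = 0.530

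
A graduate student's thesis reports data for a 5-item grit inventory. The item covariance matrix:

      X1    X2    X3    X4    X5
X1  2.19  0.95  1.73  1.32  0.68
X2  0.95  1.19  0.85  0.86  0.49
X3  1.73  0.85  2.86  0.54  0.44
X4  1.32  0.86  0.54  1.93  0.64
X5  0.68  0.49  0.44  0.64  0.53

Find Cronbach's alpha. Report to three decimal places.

Cronbach's alpha = 0.827

Σσ²ᵢ = 2.19 + 1.19 + 2.86 + 1.93 + 0.53 = 8.70
Sum of off-diagonal covariances = 8.50
Var(T) = 8.70 + 2 × 8.50 = 25.70
α = (k/(k−1))·(1 − Σσ²ᵢ/Var(T)) = (5/4)·(1 − 8.70/25.70) = 0.827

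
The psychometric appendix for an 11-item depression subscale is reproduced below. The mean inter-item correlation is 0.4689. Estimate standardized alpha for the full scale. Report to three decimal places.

Standardized α = k·r̄ / (1 + (k−1)·r̄) = 11 × 0.4689 / (1 + 10 × 0.4689)
  = 5.1579 / 5.6890 = 0.907

standardized alpha = 0.907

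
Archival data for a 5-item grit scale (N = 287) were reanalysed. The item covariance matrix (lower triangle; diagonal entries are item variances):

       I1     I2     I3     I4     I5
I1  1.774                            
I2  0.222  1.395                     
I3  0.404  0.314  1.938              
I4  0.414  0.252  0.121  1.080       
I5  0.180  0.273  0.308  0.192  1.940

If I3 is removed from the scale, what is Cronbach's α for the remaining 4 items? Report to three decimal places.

Cronbach's α = 0.442

Remaining items: I1, I2, I4, I5 (k = 4).
Σσᵢ² = 1.774 + 1.395 + 1.080 + 1.940 = 6.189
σ²_T = 6.189 + 2 × 1.533 = 9.255
α (item deleted) = (4/3)·(1 − 6.189/9.255) = 0.442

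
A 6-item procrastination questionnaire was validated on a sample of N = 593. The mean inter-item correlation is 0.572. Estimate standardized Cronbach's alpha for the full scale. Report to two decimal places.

standardized Cronbach's alpha = 0.89

Standardized α = k·r̄ / (1 + (k−1)·r̄) = 6 × 0.572 / (1 + 5 × 0.572)
  = 3.4320 / 3.8600 = 0.89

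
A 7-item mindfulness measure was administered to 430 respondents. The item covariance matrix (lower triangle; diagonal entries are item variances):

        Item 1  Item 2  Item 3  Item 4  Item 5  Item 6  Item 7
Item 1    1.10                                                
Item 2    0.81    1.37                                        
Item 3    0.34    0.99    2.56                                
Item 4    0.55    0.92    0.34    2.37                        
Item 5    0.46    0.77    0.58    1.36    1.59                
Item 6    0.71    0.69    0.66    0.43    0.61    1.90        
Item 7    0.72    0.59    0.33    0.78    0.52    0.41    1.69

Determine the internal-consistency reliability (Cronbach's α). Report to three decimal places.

α = 0.797

ΣVar(i) = 1.10 + 1.37 + 2.56 + 2.37 + 1.59 + 1.90 + 1.69 = 12.58
Σ_{i<j} σ_ij = 13.57
σ²_T = 12.58 + 2 × 13.57 = 39.72
α = (k/(k−1))·(1 − ΣVar(i)/σ²_T) = (7/6)·(1 − 12.58/39.72) = 0.797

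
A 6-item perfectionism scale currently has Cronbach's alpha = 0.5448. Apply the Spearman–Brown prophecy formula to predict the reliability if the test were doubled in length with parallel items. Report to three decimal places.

predicted reliability = 0.705

Length factor m = 2
α' = m·α / (1 + (m−1)·α)
   = 2 × 0.5448 / (1 + (2 − 1) × 0.5448)
   = 1.0896 / 1.5448 = 0.705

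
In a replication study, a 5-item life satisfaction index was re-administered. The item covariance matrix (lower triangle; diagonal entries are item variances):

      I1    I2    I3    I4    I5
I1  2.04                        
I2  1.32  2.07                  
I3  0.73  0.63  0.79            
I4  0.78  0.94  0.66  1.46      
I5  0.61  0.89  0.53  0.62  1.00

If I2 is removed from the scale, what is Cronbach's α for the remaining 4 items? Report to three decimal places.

Remaining items: I1, I3, I4, I5 (k = 4).
sum of item variances = 2.04 + 0.79 + 1.46 + 1.00 = 5.29
Var(T) = 5.29 + 2 × 3.93 = 13.15
α (item deleted) = (4/3)·(1 − 5.29/13.15) = 0.797

Cronbach's α = 0.797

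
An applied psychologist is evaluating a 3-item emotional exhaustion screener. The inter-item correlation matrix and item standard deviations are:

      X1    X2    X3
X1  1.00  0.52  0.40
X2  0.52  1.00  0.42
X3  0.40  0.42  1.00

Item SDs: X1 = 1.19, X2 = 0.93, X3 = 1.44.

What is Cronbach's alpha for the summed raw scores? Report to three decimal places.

Cronbach's alpha = 0.684

Σσ²ᵢ = 1.19² + 0.93² + 1.44² = 4.3546
Covariances σ_ij = r_ij · s_i · s_j:
  σ(X1,X2) = 0.52 × 1.19 × 0.93 = 0.5755
  σ(X1,X3) = 0.40 × 1.19 × 1.44 = 0.6854
  σ(X2,X3) = 0.42 × 0.93 × 1.44 = 0.5625
σ²_T = Σσ²ᵢ + 2·Σσ_ij = 4.3546 + 2 × 1.8234 = 8.0014
α = (3/2)·(1 − 4.3546/8.0014) = 0.684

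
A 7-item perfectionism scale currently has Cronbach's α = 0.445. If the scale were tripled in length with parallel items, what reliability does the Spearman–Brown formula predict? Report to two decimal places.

predicted reliability = 0.71

Length factor m = 3
α' = m·α / (1 + (m−1)·α)
   = 3 × 0.445 / (1 + (3 − 1) × 0.445)
   = 1.3350 / 1.8900 = 0.71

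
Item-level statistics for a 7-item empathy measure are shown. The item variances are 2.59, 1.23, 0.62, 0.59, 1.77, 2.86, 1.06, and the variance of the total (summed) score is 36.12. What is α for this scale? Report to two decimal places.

Σσᵢ² = 2.59 + 1.23 + 0.62 + 0.59 + 1.77 + 2.86 + 1.06 = 10.72
α = (k/(k−1))·(1 − Σσᵢ²/Var(T)) = (7/6)·(1 − 10.72/36.12) = 0.82

α = 0.82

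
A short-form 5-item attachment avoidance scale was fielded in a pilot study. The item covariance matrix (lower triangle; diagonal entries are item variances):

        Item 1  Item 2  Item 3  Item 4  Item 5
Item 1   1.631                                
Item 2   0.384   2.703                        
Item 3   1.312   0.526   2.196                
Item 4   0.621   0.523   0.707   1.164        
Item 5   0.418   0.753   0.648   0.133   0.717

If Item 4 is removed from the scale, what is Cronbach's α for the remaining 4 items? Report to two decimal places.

Remaining items: Item 1, Item 2, Item 3, Item 5 (k = 4).
sum of item variances = 1.631 + 2.703 + 2.196 + 0.717 = 7.247
total variance = 7.247 + 2 × 4.041 = 15.329
α (item deleted) = (4/3)·(1 − 7.247/15.329) = 0.70

α = 0.70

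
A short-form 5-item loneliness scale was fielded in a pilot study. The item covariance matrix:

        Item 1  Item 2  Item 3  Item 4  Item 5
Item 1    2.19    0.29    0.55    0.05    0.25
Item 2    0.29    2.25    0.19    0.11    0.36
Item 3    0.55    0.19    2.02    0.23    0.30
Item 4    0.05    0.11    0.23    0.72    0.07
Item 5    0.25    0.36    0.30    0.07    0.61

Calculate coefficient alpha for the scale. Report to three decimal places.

ΣVar(i) = 2.19 + 2.25 + 2.02 + 0.72 + 0.61 = 7.79
Σ_{i<j} σ_ij = 2.40
σ²_total = 7.79 + 2 × 2.40 = 12.59
α = (k/(k−1))·(1 − ΣVar(i)/σ²_total) = (5/4)·(1 − 7.79/12.59) = 0.477

α = 0.477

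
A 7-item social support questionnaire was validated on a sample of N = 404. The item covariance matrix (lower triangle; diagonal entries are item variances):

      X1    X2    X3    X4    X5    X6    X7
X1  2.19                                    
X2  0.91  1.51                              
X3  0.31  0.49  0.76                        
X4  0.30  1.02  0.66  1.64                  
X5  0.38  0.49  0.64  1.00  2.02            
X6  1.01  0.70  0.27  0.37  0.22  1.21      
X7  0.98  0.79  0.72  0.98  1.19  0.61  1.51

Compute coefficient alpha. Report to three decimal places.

coefficient alpha = 0.842

sum of item variances = 2.19 + 1.51 + 0.76 + 1.64 + 2.02 + 1.21 + 1.51 = 10.84
Sum of off-diagonal covariances = 14.04
Var(T) = 10.84 + 2 × 14.04 = 38.92
α = (k/(k−1))·(1 − sum of item variances/Var(T)) = (7/6)·(1 − 10.84/38.92) = 0.842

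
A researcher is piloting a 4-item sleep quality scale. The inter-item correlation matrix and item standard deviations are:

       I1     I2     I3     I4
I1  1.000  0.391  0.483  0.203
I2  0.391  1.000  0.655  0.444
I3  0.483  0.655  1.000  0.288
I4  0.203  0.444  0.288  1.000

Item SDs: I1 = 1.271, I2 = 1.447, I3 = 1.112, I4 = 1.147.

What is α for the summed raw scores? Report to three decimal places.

α = 0.736

Σσ²ᵢ = 1.271² + 1.447² + 1.112² + 1.147² = 6.2614
Covariances σ_ij = r_ij · s_i · s_j:
  σ(I1,I2) = 0.391 × 1.271 × 1.447 = 0.7191
  σ(I1,I3) = 0.483 × 1.271 × 1.112 = 0.6826
  σ(I1,I4) = 0.203 × 1.271 × 1.147 = 0.2959
  σ(I2,I3) = 0.655 × 1.447 × 1.112 = 1.0539
  σ(I2,I4) = 0.444 × 1.447 × 1.147 = 0.7369
  σ(I3,I4) = 0.288 × 1.112 × 1.147 = 0.3673
σ²_T = Σσ²ᵢ + 2·Σσ_ij = 6.2614 + 2 × 3.8557 = 13.9728
α = (4/3)·(1 − 6.2614/13.9728) = 0.736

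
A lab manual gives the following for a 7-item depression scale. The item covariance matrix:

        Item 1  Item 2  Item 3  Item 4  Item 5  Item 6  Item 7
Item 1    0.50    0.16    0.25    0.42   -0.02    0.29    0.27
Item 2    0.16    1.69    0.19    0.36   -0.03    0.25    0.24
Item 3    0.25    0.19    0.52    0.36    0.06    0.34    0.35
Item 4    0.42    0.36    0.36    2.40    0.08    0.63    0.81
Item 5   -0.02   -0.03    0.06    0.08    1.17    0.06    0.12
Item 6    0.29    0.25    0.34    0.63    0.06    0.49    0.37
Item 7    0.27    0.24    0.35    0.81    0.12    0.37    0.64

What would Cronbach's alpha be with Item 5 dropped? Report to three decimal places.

Remaining items: Item 1, Item 2, Item 3, Item 4, Item 6, Item 7 (k = 6).
sum of item variances = 0.50 + 1.69 + 0.52 + 2.40 + 0.49 + 0.64 = 6.24
σ²_total = 6.24 + 2 × 5.29 = 16.82
α (item deleted) = (6/5)·(1 − 6.24/16.82) = 0.755

α = 0.755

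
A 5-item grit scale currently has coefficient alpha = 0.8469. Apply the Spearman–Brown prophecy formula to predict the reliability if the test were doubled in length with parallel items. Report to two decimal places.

predicted reliability = 0.92

Length factor m = 2
α' = m·α / (1 + (m−1)·α)
   = 2 × 0.8469 / (1 + (2 − 1) × 0.8469)
   = 1.6938 / 1.8469 = 0.92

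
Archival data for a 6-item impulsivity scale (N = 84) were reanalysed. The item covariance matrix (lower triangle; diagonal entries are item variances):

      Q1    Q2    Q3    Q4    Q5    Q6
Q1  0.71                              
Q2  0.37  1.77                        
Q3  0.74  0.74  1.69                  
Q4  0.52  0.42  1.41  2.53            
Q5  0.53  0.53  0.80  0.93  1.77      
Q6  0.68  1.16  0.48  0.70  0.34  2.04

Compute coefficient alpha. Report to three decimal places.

α = 0.796

Σσ²ᵢ = 0.71 + 1.77 + 1.69 + 2.53 + 1.77 + 2.04 = 10.51
Sum of off-diagonal covariances = 10.35
Var(T) = 10.51 + 2 × 10.35 = 31.21
α = (k/(k−1))·(1 − Σσ²ᵢ/Var(T)) = (6/5)·(1 − 10.51/31.21) = 0.796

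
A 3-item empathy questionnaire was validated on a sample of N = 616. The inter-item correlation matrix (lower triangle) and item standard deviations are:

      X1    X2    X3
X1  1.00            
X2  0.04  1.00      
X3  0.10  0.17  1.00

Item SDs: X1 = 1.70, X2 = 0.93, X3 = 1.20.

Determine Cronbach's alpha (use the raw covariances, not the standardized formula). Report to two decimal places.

Σσ²ᵢ = 1.70² + 0.93² + 1.20² = 5.1949
Covariances σ_ij = r_ij · s_i · s_j:
  σ(X1,X2) = 0.04 × 1.70 × 0.93 = 0.0632
  σ(X1,X3) = 0.10 × 1.70 × 1.20 = 0.2040
  σ(X2,X3) = 0.17 × 0.93 × 1.20 = 0.1897
σ²_T = Σσ²ᵢ + 2·Σσ_ij = 5.1949 + 2 × 0.4569 = 6.1087
α = (3/2)·(1 − 5.1949/6.1087) = 0.22

Cronbach's alpha = 0.22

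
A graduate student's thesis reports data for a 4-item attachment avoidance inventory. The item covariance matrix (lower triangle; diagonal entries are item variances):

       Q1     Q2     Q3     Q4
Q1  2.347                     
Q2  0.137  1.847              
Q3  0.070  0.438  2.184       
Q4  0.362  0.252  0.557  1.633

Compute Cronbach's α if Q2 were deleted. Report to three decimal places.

Cronbach's α = 0.364

Remaining items: Q1, Q3, Q4 (k = 3).
Σσ²ᵢ = 2.347 + 2.184 + 1.633 = 6.164
σ²_T = 6.164 + 2 × 0.989 = 8.142
α (item deleted) = (3/2)·(1 − 6.164/8.142) = 0.364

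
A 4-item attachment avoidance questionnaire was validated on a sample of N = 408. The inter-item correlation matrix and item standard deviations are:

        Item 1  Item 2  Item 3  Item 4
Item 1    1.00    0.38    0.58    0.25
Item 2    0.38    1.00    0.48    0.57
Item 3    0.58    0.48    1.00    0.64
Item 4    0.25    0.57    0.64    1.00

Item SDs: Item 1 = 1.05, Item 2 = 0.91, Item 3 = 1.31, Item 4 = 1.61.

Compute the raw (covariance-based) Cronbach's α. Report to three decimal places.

α = 0.776

Σσ²ᵢ = 1.05² + 0.91² + 1.31² + 1.61² = 6.2388
Covariances σ_ij = r_ij · s_i · s_j:
  σ(Item 1,Item 2) = 0.38 × 1.05 × 0.91 = 0.3631
  σ(Item 1,Item 3) = 0.58 × 1.05 × 1.31 = 0.7978
  σ(Item 1,Item 4) = 0.25 × 1.05 × 1.61 = 0.4226
  σ(Item 2,Item 3) = 0.48 × 0.91 × 1.31 = 0.5722
  σ(Item 2,Item 4) = 0.57 × 0.91 × 1.61 = 0.8351
  σ(Item 3,Item 4) = 0.64 × 1.31 × 1.61 = 1.3498
σ²_T = Σσ²ᵢ + 2·Σσ_ij = 6.2388 + 2 × 4.3406 = 14.9200
α = (4/3)·(1 − 6.2388/14.9200) = 0.776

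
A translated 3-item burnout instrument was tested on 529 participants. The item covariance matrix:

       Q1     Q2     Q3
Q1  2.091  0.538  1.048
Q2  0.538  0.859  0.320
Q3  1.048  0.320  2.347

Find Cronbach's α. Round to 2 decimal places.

α = 0.63

sum of item variances = 2.091 + 0.859 + 2.347 = 5.297
Sum of off-diagonal covariances = 1.906
Var(T) = 5.297 + 2 × 1.906 = 9.109
α = (k/(k−1))·(1 − sum of item variances/Var(T)) = (3/2)·(1 − 5.297/9.109) = 0.63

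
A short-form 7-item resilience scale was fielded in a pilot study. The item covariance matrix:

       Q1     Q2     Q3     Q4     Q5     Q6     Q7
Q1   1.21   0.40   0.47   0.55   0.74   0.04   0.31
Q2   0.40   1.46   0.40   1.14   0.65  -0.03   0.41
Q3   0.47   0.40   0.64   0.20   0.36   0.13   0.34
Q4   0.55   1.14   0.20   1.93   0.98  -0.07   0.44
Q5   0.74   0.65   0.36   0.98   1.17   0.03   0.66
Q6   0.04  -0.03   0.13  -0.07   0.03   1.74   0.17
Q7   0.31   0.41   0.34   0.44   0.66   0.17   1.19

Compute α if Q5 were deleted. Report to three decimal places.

α = 0.654

Remaining items: Q1, Q2, Q3, Q4, Q6, Q7 (k = 6).
Σσᵢ² = 1.21 + 1.46 + 0.64 + 1.93 + 1.74 + 1.19 = 8.17
Var(T) = 8.17 + 2 × 4.90 = 17.97
α (item deleted) = (6/5)·(1 − 8.17/17.97) = 0.654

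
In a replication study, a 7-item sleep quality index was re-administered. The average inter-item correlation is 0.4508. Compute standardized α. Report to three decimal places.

Standardized α = k·r̄ / (1 + (k−1)·r̄) = 7 × 0.4508 / (1 + 6 × 0.4508)
  = 3.1556 / 3.7048 = 0.852

α = 0.852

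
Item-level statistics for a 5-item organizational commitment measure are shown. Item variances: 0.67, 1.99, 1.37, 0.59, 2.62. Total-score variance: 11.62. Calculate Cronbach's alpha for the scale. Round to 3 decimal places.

Σσᵢ² = 0.67 + 1.99 + 1.37 + 0.59 + 2.62 = 7.24
α = (k/(k−1))·(1 − Σσᵢ²/total variance) = (5/4)·(1 − 7.24/11.62) = 0.471

Cronbach's alpha = 0.471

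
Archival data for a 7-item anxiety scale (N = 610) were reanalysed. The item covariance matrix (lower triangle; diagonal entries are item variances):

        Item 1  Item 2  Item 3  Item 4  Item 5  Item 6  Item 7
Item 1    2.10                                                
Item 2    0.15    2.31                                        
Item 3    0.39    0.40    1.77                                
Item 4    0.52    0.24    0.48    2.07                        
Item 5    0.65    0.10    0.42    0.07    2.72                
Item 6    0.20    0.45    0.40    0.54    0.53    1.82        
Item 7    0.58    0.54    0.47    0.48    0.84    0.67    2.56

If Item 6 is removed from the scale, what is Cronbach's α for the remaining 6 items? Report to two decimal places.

Remaining items: Item 1, Item 2, Item 3, Item 4, Item 5, Item 7 (k = 6).
ΣVar(i) = 2.10 + 2.31 + 1.77 + 2.07 + 2.72 + 2.56 = 13.53
σ²_total = 13.53 + 2 × 6.33 = 26.19
α (item deleted) = (6/5)·(1 − 13.53/26.19) = 0.58

α = 0.58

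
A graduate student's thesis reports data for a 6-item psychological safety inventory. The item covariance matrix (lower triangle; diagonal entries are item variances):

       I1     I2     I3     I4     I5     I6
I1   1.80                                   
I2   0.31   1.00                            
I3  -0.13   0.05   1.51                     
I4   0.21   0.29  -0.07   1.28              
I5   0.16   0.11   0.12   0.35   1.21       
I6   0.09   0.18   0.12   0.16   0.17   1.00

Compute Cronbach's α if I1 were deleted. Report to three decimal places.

Remaining items: I2, I3, I4, I5, I6 (k = 5).
Σσᵢ² = 1.00 + 1.51 + 1.28 + 1.21 + 1.00 = 6.00
σ²_total = 6.00 + 2 × 1.48 = 8.96
α (item deleted) = (5/4)·(1 − 6.00/8.96) = 0.413

Cronbach's α = 0.413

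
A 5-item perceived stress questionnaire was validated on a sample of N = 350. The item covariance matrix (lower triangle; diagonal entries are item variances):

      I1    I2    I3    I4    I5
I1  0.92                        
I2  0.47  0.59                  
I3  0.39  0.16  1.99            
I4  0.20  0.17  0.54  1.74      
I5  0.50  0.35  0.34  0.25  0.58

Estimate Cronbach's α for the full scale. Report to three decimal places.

Σσᵢ² = 0.92 + 0.59 + 1.99 + 1.74 + 0.58 = 5.82
Σ_{i<j} σ_ij = 3.37
total variance = 5.82 + 2 × 3.37 = 12.56
α = (k/(k−1))·(1 − Σσᵢ²/total variance) = (5/4)·(1 − 5.82/12.56) = 0.671

α = 0.671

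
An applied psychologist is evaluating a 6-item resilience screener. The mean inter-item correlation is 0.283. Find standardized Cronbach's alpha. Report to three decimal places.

standardized Cronbach's alpha = 0.703

Standardized α = k·r̄ / (1 + (k−1)·r̄) = 6 × 0.283 / (1 + 5 × 0.283)
  = 1.6980 / 2.4150 = 0.703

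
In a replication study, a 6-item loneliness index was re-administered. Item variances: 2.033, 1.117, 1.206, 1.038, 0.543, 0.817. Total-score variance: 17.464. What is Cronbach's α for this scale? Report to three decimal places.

α = 0.736

ΣVar(i) = 2.033 + 1.117 + 1.206 + 1.038 + 0.543 + 0.817 = 6.754
α = (k/(k−1))·(1 − ΣVar(i)/Var(T)) = (6/5)·(1 − 6.754/17.464) = 0.736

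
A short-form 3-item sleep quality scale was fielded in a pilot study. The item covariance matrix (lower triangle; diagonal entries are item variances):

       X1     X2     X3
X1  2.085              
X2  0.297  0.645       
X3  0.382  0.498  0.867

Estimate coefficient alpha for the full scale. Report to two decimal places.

coefficient alpha = 0.59

Σσᵢ² = 2.085 + 0.645 + 0.867 = 3.597
Σ_{i<j} σ_ij = 1.177
total variance = 3.597 + 2 × 1.177 = 5.951
α = (k/(k−1))·(1 − Σσᵢ²/total variance) = (3/2)·(1 − 3.597/5.951) = 0.59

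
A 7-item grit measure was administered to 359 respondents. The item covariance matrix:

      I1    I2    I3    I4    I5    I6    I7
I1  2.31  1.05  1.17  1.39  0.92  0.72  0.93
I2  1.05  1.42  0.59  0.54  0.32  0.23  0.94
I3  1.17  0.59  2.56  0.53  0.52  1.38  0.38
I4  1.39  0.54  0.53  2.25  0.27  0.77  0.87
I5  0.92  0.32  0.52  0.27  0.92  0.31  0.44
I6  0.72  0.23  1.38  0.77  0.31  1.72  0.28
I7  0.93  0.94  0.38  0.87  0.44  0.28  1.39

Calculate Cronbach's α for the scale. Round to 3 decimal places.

sum of item variances = 2.31 + 1.42 + 2.56 + 2.25 + 0.92 + 1.72 + 1.39 = 12.57
Sum of off-diagonal covariances = 14.55
total variance = 12.57 + 2 × 14.55 = 41.67
α = (k/(k−1))·(1 − sum of item variances/total variance) = (7/6)·(1 − 12.57/41.67) = 0.815

α = 0.815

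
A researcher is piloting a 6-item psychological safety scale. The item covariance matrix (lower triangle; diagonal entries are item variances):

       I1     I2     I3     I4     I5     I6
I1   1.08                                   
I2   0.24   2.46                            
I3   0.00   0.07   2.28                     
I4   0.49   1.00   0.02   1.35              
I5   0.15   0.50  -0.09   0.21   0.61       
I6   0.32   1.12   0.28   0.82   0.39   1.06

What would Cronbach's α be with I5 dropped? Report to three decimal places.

Remaining items: I1, I2, I3, I4, I6 (k = 5).
sum of item variances = 1.08 + 2.46 + 2.28 + 1.35 + 1.06 = 8.23
σ²_total = 8.23 + 2 × 4.36 = 16.95
α (item deleted) = (5/4)·(1 − 8.23/16.95) = 0.643

Cronbach's α = 0.643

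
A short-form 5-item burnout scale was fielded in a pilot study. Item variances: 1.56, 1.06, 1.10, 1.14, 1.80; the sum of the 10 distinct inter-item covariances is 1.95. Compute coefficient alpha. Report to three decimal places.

α = 0.462

Σσᵢ² = 1.56 + 1.06 + 1.10 + 1.14 + 1.80 = 6.66
Sum of distinct covariances = 1.95
total variance = Σσᵢ² + 2·Σcov = 6.66 + 2 × 1.95 = 10.56
α = (5/4)·(1 − 6.66/10.56) = 0.462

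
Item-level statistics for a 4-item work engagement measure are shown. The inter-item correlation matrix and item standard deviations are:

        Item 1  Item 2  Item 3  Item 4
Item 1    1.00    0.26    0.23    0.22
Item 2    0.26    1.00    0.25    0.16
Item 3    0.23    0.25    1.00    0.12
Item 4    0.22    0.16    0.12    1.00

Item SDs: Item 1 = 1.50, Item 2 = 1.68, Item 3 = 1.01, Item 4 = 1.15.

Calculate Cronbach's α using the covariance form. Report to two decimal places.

α = 0.50

Σσ²ᵢ = 1.50² + 1.68² + 1.01² + 1.15² = 7.4150
Covariances σ_ij = r_ij · s_i · s_j:
  σ(Item 1,Item 2) = 0.26 × 1.50 × 1.68 = 0.6552
  σ(Item 1,Item 3) = 0.23 × 1.50 × 1.01 = 0.3485
  σ(Item 1,Item 4) = 0.22 × 1.50 × 1.15 = 0.3795
  σ(Item 2,Item 3) = 0.25 × 1.68 × 1.01 = 0.4242
  σ(Item 2,Item 4) = 0.16 × 1.68 × 1.15 = 0.3091
  σ(Item 3,Item 4) = 0.12 × 1.01 × 1.15 = 0.1394
σ²_T = Σσ²ᵢ + 2·Σσ_ij = 7.4150 + 2 × 2.2559 = 11.9268
α = (4/3)·(1 − 7.4150/11.9268) = 0.50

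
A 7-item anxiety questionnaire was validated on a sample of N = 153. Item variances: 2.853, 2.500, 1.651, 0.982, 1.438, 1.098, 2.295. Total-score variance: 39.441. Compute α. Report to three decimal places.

α = 0.788

sum of item variances = 2.853 + 2.500 + 1.651 + 0.982 + 1.438 + 1.098 + 2.295 = 12.817
α = (k/(k−1))·(1 − sum of item variances/total variance) = (7/6)·(1 − 12.817/39.441) = 0.788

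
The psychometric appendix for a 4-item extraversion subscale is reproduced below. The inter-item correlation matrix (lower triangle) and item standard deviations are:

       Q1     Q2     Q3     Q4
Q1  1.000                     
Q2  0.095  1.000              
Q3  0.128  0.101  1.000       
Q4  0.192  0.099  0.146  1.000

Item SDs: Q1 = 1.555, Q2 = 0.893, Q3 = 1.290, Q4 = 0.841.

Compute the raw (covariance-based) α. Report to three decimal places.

Σσ²ᵢ = 1.555² + 0.893² + 1.290² + 0.841² = 5.5869
Covariances σ_ij = r_ij · s_i · s_j:
  σ(Q1,Q2) = 0.095 × 1.555 × 0.893 = 0.1319
  σ(Q1,Q3) = 0.128 × 1.555 × 1.290 = 0.2568
  σ(Q1,Q4) = 0.192 × 1.555 × 0.841 = 0.2511
  σ(Q2,Q3) = 0.101 × 0.893 × 1.290 = 0.1163
  σ(Q2,Q4) = 0.099 × 0.893 × 0.841 = 0.0744
  σ(Q3,Q4) = 0.146 × 1.290 × 0.841 = 0.1584
σ²_T = Σσ²ᵢ + 2·Σσ_ij = 5.5869 + 2 × 0.9889 = 7.5647
α = (4/3)·(1 − 5.5869/7.5647) = 0.349

α = 0.349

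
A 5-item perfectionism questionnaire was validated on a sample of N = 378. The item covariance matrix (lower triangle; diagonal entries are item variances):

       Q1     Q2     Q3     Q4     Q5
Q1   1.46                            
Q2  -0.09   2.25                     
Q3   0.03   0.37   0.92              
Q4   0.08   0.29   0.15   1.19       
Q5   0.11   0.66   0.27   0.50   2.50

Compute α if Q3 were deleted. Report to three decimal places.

Remaining items: Q1, Q2, Q4, Q5 (k = 4).
sum of item variances = 1.46 + 2.25 + 1.19 + 2.50 = 7.40
σ²_T = 7.40 + 2 × 1.55 = 10.50
α (item deleted) = (4/3)·(1 − 7.40/10.50) = 0.394

α = 0.394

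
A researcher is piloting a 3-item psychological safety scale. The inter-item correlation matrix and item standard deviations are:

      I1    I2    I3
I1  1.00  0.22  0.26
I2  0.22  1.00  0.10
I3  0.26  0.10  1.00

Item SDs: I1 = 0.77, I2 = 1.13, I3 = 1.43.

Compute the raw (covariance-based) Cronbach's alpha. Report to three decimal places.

Σσ²ᵢ = 0.77² + 1.13² + 1.43² = 3.9147
Covariances σ_ij = r_ij · s_i · s_j:
  σ(I1,I2) = 0.22 × 0.77 × 1.13 = 0.1914
  σ(I1,I3) = 0.26 × 0.77 × 1.43 = 0.2863
  σ(I2,I3) = 0.10 × 1.13 × 1.43 = 0.1616
σ²_T = Σσ²ᵢ + 2·Σσ_ij = 3.9147 + 2 × 0.6393 = 5.1933
α = (3/2)·(1 − 3.9147/5.1933) = 0.369

α = 0.369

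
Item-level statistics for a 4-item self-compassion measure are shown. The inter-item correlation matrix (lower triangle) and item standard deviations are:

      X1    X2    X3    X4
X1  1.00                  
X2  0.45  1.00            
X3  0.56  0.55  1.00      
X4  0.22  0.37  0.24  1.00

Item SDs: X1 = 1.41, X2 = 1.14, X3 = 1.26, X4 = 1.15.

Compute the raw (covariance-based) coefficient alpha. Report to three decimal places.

Σσ²ᵢ = 1.41² + 1.14² + 1.26² + 1.15² = 6.1978
Covariances σ_ij = r_ij · s_i · s_j:
  σ(X1,X2) = 0.45 × 1.41 × 1.14 = 0.7233
  σ(X1,X3) = 0.56 × 1.41 × 1.26 = 0.9949
  σ(X1,X4) = 0.22 × 1.41 × 1.15 = 0.3567
  σ(X2,X3) = 0.55 × 1.14 × 1.26 = 0.7900
  σ(X2,X4) = 0.37 × 1.14 × 1.15 = 0.4851
  σ(X3,X4) = 0.24 × 1.26 × 1.15 = 0.3478
σ²_T = Σσ²ᵢ + 2·Σσ_ij = 6.1978 + 2 × 3.6978 = 13.5934
α = (4/3)·(1 − 6.1978/13.5934) = 0.725

coefficient alpha = 0.725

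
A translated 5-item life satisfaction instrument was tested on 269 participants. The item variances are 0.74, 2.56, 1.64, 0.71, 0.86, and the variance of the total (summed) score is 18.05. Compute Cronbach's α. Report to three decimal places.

sum of item variances = 0.74 + 2.56 + 1.64 + 0.71 + 0.86 = 6.51
α = (k/(k−1))·(1 − sum of item variances/σ²_T) = (5/4)·(1 − 6.51/18.05) = 0.799

Cronbach's α = 0.799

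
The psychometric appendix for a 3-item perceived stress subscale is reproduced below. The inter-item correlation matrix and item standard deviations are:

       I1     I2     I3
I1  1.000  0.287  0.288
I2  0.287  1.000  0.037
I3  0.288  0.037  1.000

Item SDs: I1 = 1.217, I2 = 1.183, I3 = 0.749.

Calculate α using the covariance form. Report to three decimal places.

α = 0.437

Σσ²ᵢ = 1.217² + 1.183² + 0.749² = 3.4416
Covariances σ_ij = r_ij · s_i · s_j:
  σ(I1,I2) = 0.287 × 1.217 × 1.183 = 0.4132
  σ(I1,I3) = 0.288 × 1.217 × 0.749 = 0.2625
  σ(I2,I3) = 0.037 × 1.183 × 0.749 = 0.0328
σ²_T = Σσ²ᵢ + 2·Σσ_ij = 3.4416 + 2 × 0.7085 = 4.8586
α = (3/2)·(1 − 3.4416/4.8586) = 0.437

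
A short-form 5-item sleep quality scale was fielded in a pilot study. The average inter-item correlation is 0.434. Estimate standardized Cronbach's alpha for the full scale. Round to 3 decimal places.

Standardized α = k·r̄ / (1 + (k−1)·r̄) = 5 × 0.434 / (1 + 4 × 0.434)
  = 2.1700 / 2.7360 = 0.793

α = 0.793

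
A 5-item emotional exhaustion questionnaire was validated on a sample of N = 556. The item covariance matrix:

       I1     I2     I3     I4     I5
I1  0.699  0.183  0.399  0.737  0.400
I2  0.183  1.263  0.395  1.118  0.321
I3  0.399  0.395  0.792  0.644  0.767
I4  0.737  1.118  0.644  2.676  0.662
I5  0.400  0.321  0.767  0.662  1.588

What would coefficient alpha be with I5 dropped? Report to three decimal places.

Remaining items: I1, I2, I3, I4 (k = 4).
ΣVar(i) = 0.699 + 1.263 + 0.792 + 2.676 = 5.430
Var(T) = 5.430 + 2 × 3.476 = 12.382
α (item deleted) = (4/3)·(1 − 5.430/12.382) = 0.749

α = 0.749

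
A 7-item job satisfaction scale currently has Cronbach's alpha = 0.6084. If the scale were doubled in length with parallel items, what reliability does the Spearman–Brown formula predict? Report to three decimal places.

predicted reliability = 0.757

Length factor m = 2
α' = m·α / (1 + (m−1)·α)
   = 2 × 0.6084 / (1 + (2 − 1) × 0.6084)
   = 1.2168 / 1.6084 = 0.757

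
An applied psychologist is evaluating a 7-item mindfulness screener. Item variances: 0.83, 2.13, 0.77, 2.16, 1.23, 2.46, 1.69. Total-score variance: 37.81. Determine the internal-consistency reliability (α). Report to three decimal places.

sum of item variances = 0.83 + 2.13 + 0.77 + 2.16 + 1.23 + 2.46 + 1.69 = 11.27
α = (k/(k−1))·(1 − sum of item variances/Var(T)) = (7/6)·(1 − 11.27/37.81) = 0.819

α = 0.819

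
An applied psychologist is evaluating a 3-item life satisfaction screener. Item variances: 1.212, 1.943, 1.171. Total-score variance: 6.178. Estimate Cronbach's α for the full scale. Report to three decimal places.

α = 0.450

Σσ²ᵢ = 1.212 + 1.943 + 1.171 = 4.326
α = (k/(k−1))·(1 − Σσ²ᵢ/Var(T)) = (3/2)·(1 − 4.326/6.178) = 0.450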